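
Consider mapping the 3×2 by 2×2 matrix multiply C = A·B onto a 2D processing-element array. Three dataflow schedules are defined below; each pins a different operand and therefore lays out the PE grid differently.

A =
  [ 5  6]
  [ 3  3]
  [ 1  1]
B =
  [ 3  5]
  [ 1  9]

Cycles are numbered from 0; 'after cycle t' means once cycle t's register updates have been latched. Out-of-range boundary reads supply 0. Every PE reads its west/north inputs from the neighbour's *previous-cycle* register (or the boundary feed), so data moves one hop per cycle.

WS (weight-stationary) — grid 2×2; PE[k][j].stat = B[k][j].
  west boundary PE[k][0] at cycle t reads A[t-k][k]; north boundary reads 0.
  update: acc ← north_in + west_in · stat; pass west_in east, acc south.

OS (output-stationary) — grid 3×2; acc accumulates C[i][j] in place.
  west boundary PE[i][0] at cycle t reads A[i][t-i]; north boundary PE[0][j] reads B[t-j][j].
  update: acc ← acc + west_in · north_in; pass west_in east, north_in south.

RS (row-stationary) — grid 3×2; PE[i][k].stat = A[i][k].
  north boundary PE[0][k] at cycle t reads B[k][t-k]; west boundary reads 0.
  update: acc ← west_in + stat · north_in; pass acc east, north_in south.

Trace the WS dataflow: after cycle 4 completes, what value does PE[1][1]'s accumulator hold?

WS (2×2). Following PE[1][1] plus its west/north inputs:
  @0  [0,1]  acc 0  |  →0  ↓0
  @0  [1,0]  acc 0  |  →0  ↓0
  @0  [1,1]  acc 0  |  →0  ↓0
  @1  [0,1]  acc 25  |  →5  ↓25
  @1  [1,0]  acc 21  |  →6  ↓21
  @1  [1,1]  acc 0  |  →0  ↓0
  @2  [0,1]  acc 15  |  →3  ↓15
  @2  [1,0]  acc 12  |  →3  ↓12
  @2  [1,1]  acc 79  |  →6  ↓79
  @3  [0,1]  acc 5  |  →1  ↓5
  @3  [1,0]  acc 4  |  →1  ↓4
  @3  [1,1]  acc 42  |  →3  ↓42
  @4  [0,1]  acc 0  |  →0  ↓0
  @4  [1,0]  acc 0  |  →0  ↓0
  @4  [1,1]  acc 14  |  →1  ↓14

PE[1][1].acc = 14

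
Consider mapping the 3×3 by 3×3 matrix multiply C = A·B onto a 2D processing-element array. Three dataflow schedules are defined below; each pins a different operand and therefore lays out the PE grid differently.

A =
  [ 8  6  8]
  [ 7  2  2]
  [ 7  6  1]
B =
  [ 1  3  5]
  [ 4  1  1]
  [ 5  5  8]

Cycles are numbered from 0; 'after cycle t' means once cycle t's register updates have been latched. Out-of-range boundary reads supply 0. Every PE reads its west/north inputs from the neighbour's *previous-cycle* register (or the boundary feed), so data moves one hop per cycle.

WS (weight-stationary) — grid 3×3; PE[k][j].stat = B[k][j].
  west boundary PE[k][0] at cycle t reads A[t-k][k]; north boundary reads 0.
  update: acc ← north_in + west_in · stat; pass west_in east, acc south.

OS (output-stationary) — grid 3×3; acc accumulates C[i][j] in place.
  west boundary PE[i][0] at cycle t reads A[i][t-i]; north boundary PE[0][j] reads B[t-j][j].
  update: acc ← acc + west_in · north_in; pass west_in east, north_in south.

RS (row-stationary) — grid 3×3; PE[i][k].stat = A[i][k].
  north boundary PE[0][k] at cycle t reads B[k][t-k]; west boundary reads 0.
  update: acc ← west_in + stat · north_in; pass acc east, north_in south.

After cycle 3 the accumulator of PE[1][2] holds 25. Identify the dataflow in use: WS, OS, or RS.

— WS: 3×3; PE[1][2] trace:
  @0  [1,2]  acc 0  |  →0  ↓0
  @1  [1,2]  acc 0  |  →0  ↓0
  @2  [1,2]  acc 0  |  →0  ↓0
  @3  [1,2]  acc 46  |  →6  ↓46
— OS: 3×3; PE[1][2] trace:
  @0  [1,2]  acc 0  |  →0  ↓0
  @1  [1,2]  acc 0  |  →0  ↓0
  @2  [1,2]  acc 0  |  →0  ↓0
  @3  [1,2]  acc 35  |  →7  ↓5
— RS: 3×3; PE[1][2] trace:
  @0  [1,2]  acc 0  |  →0  ↓0
  @1  [1,2]  acc 0  |  →0  ↓0
  @2  [1,2]  acc 0  |  →0  ↓0
  @3  [1,2]  acc 25  |  →25  ↓5

dataflow = RS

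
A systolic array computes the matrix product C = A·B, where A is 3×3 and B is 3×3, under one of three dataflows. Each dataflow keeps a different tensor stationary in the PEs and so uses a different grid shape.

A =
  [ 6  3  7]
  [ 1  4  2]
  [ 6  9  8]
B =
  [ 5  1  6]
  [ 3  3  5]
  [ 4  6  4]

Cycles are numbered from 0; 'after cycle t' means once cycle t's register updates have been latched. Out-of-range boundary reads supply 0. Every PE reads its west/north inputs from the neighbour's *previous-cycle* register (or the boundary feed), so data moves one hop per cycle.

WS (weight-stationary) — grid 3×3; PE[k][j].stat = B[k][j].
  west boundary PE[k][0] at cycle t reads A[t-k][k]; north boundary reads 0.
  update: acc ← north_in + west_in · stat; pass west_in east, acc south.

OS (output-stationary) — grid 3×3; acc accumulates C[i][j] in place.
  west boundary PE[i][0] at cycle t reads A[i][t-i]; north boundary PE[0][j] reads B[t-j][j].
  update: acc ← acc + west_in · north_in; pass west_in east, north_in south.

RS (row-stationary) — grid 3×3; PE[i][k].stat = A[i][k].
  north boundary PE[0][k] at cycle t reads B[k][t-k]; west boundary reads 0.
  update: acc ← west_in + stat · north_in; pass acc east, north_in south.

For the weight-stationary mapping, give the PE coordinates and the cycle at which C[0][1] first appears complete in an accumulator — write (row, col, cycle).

(row, col, cycle) = (2, 1, 3)

WS: C[0][1] accumulates in PE[2][1]:
  t=0 PE[2][1]: acc=0 h=0 v=0
  t=1 PE[2][1]: acc=0 h=0 v=0
  t=2 PE[2][1]: acc=0 h=0 v=0
  t=3 PE[2][1]: acc=57 h=7 v=57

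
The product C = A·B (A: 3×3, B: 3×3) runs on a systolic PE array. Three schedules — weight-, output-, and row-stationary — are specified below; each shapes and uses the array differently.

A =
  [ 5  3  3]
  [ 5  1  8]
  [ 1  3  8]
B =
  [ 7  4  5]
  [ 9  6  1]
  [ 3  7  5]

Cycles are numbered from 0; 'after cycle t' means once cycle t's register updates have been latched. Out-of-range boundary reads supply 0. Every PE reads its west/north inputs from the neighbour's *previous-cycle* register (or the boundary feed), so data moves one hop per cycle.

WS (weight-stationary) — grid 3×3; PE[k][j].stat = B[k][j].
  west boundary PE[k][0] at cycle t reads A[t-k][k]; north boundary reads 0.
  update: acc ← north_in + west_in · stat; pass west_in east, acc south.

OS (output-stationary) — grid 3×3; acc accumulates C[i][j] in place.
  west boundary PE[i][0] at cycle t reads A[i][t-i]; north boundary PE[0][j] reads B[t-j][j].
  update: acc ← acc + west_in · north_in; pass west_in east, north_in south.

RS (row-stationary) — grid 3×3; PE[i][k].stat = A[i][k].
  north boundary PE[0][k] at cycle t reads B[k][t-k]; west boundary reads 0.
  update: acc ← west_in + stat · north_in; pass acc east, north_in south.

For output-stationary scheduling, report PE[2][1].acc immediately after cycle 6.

Tracing OS — 3×3 array, target PE[2][1]:
  c0 r1c1: 0 / 0 / 0
  c0 r2c0: 0 / 0 / 0
  c0 r2c1: 0 / 0 / 0
  c1 r1c1: 0 / 0 / 0
  c1 r2c0: 0 / 0 / 0
  c1 r2c1: 0 / 0 / 0
  c2 r1c1: 20 / 5 / 4
  c2 r2c0: 7 / 1 / 7
  c2 r2c1: 0 / 0 / 0
  c3 r1c1: 26 / 1 / 6
  c3 r2c0: 34 / 3 / 9
  c3 r2c1: 4 / 1 / 4
  c4 r1c1: 82 / 8 / 7
  c4 r2c0: 58 / 8 / 3
  c4 r2c1: 22 / 3 / 6
  c5 r1c1: 82 / 0 / 0
  c5 r2c0: 58 / 0 / 0
  c5 r2c1: 78 / 8 / 7
  c6 r1c1: 82 / 0 / 0
  c6 r2c0: 58 / 0 / 0
  c6 r2c1: 78 / 0 / 0

PE[2][1].acc = 78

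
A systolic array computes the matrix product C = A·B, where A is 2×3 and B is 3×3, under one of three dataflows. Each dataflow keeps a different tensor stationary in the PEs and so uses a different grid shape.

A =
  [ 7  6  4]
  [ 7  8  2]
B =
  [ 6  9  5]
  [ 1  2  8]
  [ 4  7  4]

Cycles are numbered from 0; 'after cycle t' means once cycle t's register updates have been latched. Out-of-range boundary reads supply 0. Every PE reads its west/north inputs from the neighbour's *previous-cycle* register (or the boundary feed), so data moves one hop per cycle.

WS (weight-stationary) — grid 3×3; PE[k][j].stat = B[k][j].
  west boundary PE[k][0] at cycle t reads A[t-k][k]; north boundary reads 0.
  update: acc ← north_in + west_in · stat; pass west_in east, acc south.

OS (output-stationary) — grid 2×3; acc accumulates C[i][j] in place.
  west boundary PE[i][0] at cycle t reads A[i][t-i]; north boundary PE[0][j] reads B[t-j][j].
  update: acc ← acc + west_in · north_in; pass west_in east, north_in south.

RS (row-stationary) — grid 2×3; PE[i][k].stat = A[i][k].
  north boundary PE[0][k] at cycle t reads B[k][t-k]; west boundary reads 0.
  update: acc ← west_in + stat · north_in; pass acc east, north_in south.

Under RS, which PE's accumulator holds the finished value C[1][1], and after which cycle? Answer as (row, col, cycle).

(row, col, cycle) = (1, 2, 4)

Under RS, C[1][1] lands at PE[1][2]:
  cycle 0: PE[1][2] → acc 0, east 0, south 0
  cycle 1: PE[1][2] → acc 0, east 0, south 0
  cycle 2: PE[1][2] → acc 0, east 0, south 0
  cycle 3: PE[1][2] → acc 58, east 58, south 4
  cycle 4: PE[1][2] → acc 93, east 93, south 7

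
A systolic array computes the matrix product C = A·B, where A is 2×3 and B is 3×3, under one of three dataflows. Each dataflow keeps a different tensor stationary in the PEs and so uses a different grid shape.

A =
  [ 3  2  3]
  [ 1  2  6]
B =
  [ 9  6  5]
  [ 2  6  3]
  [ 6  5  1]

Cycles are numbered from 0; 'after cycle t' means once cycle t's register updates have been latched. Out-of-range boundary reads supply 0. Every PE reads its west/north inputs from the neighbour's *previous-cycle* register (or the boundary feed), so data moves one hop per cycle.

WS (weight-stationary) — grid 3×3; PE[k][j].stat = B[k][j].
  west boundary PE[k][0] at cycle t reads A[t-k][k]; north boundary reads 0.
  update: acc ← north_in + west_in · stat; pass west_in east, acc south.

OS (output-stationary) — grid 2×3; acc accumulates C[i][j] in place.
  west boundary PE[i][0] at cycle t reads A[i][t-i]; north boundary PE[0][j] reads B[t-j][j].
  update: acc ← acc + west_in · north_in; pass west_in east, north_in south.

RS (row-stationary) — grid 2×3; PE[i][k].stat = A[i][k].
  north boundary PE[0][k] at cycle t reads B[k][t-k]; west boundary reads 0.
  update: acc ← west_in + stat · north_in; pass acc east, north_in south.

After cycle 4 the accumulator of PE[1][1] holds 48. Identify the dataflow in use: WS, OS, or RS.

dataflow = OS

— WS: 3×3; PE[1][1] trace:
  after 0 — PE[1][1] acc=0, pass-E 0, pass-S 0
  after 1 — PE[1][1] acc=0, pass-E 0, pass-S 0
  after 2 — PE[1][1] acc=30, pass-E 2, pass-S 30
  after 3 — PE[1][1] acc=18, pass-E 2, pass-S 18
  after 4 — PE[1][1] acc=0, pass-E 0, pass-S 0
— OS: 2×3; PE[1][1] trace:
  after 0 — PE[1][1] acc=0, pass-E 0, pass-S 0
  after 1 — PE[1][1] acc=0, pass-E 0, pass-S 0
  after 2 — PE[1][1] acc=6, pass-E 1, pass-S 6
  after 3 — PE[1][1] acc=18, pass-E 2, pass-S 6
  after 4 — PE[1][1] acc=48, pass-E 6, pass-S 5
— RS: 2×3; PE[1][1] trace:
  after 0 — PE[1][1] acc=0, pass-E 0, pass-S 0
  after 1 — PE[1][1] acc=0, pass-E 0, pass-S 0
  after 2 — PE[1][1] acc=13, pass-E 13, pass-S 2
  after 3 — PE[1][1] acc=18, pass-E 18, pass-S 6
  after 4 — PE[1][1] acc=11, pass-E 11, pass-S 3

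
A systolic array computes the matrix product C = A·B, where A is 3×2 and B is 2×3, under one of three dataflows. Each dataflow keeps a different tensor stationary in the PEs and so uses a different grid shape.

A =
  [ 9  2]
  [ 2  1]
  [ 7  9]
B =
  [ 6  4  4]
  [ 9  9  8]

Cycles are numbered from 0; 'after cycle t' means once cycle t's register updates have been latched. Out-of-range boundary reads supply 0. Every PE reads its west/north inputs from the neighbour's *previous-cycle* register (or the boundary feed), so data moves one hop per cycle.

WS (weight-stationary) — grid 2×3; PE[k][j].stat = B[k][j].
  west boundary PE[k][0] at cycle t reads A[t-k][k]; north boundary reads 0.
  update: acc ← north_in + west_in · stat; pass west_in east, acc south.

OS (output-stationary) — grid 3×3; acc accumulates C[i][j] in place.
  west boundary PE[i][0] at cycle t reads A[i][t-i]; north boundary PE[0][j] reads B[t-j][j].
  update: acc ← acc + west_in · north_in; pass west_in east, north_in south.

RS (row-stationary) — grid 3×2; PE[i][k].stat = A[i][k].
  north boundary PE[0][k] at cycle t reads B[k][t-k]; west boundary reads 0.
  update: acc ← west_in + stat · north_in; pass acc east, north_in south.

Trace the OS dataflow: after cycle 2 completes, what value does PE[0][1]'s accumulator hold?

PE[0][1].acc = 54

OS (3×3). Following PE[0][1] plus its west/north inputs:
  after 0 — PE[0][0] acc=54, pass-E 9, pass-S 6
  after 0 — PE[0][1] acc=0, pass-E 0, pass-S 0
  after 1 — PE[0][0] acc=72, pass-E 2, pass-S 9
  after 1 — PE[0][1] acc=36, pass-E 9, pass-S 4
  after 2 — PE[0][0] acc=72, pass-E 0, pass-S 0
  after 2 — PE[0][1] acc=54, pass-E 2, pass-S 9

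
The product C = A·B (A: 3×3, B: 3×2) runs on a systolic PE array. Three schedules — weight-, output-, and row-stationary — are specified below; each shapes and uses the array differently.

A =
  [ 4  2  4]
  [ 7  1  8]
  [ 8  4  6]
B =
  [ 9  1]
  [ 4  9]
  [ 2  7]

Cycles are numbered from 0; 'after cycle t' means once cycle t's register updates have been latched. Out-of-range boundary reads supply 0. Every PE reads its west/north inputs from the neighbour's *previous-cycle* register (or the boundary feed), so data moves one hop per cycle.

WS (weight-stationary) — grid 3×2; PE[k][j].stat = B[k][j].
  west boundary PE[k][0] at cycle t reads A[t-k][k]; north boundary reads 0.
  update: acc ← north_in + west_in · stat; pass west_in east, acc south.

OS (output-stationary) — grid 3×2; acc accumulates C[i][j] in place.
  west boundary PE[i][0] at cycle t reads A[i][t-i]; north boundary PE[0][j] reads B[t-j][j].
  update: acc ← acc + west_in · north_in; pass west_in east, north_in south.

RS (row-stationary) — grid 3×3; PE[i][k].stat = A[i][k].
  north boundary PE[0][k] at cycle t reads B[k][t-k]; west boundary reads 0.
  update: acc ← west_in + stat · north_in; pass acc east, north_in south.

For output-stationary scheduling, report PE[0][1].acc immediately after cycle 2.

PE[0][1].acc = 22

OS on a 3×2 grid — tracing PE[0][1] and its feeders:
  after 0 — PE[0][0] acc=36, pass-E 4, pass-S 9
  after 0 — PE[0][1] acc=0, pass-E 0, pass-S 0
  after 1 — PE[0][0] acc=44, pass-E 2, pass-S 4
  after 1 — PE[0][1] acc=4, pass-E 4, pass-S 1
  after 2 — PE[0][0] acc=52, pass-E 4, pass-S 2
  after 2 — PE[0][1] acc=22, pass-E 2, pass-S 9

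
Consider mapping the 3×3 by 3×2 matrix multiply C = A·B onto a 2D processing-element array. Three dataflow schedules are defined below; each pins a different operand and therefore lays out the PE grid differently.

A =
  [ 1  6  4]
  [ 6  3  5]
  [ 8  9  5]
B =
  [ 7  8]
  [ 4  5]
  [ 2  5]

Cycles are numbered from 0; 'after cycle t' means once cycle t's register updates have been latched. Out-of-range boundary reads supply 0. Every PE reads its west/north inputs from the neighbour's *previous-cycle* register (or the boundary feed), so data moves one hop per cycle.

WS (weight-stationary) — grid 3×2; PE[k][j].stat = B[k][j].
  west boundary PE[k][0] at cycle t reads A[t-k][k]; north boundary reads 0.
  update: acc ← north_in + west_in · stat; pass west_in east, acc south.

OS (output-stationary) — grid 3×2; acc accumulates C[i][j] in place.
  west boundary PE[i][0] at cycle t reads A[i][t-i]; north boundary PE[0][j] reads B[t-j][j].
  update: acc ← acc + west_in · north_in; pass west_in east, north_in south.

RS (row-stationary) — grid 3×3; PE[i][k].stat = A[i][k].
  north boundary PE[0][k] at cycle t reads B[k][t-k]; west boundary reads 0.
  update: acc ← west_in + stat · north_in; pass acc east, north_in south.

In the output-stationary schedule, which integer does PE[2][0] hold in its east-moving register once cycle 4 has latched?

Tracing OS — 3×2 array, target PE[2][0]:
  c0 r1c0: 0 / 0 / 0
  c0 r2c0: 0 / 0 / 0
  c1 r1c0: 42 / 6 / 7
  c1 r2c0: 0 / 0 / 0
  c2 r1c0: 54 / 3 / 4
  c2 r2c0: 56 / 8 / 7
  c3 r1c0: 64 / 5 / 2
  c3 r2c0: 92 / 9 / 4
  c4 r1c0: 64 / 0 / 0
  c4 r2c0: 102 / 5 / 2

register = 5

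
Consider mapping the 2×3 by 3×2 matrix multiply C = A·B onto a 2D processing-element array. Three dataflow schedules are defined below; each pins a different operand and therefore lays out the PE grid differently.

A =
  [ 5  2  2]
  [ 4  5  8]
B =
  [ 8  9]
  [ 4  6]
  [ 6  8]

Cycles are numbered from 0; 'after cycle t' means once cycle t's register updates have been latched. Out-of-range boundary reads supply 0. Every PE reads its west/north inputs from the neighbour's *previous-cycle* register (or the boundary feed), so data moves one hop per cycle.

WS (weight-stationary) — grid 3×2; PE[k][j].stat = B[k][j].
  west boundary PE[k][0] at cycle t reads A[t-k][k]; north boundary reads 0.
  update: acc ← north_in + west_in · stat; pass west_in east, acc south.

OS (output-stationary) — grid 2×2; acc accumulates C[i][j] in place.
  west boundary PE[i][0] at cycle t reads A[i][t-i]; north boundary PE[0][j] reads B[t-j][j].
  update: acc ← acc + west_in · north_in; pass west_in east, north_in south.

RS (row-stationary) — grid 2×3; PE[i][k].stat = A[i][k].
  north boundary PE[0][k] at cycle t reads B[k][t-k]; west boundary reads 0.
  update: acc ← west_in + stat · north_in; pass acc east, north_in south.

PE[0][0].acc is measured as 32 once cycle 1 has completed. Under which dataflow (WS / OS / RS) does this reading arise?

dataflow = WS

WS [3×2] PE[0][0] across cycles:
  0: (0,0).acc=40  regs=<5,40>
  1: (0,0).acc=32  regs=<4,32>
OS [2×2] PE[0][0] across cycles:
  0: (0,0).acc=40  regs=<5,8>
  1: (0,0).acc=48  regs=<2,4>
RS [2×3] PE[0][0] across cycles:
  0: (0,0).acc=40  regs=<40,8>
  1: (0,0).acc=45  regs=<45,9>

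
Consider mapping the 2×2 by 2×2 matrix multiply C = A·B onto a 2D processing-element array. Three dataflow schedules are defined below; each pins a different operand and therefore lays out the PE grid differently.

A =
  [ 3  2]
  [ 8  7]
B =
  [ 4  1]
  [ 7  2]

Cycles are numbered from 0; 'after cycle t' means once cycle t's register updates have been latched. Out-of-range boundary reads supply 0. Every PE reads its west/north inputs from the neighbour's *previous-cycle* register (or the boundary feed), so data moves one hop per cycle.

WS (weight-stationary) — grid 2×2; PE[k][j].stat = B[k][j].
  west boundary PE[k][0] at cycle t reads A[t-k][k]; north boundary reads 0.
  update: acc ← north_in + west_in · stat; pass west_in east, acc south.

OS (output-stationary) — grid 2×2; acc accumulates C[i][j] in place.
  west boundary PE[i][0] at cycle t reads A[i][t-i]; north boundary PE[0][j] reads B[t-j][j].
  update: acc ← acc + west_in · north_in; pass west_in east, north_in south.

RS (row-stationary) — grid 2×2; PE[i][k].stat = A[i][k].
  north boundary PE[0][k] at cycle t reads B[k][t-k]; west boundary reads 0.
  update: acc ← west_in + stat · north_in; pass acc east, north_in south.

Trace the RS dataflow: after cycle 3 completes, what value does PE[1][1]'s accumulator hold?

PE[1][1].acc = 22

Tracing RS — 2×2 array, target PE[1][1]:
  after 0 — PE[0][1] acc=0, pass-E 0, pass-S 0
  after 0 — PE[1][0] acc=0, pass-E 0, pass-S 0
  after 0 — PE[1][1] acc=0, pass-E 0, pass-S 0
  after 1 — PE[0][1] acc=26, pass-E 26, pass-S 7
  after 1 — PE[1][0] acc=32, pass-E 32, pass-S 4
  after 1 — PE[1][1] acc=0, pass-E 0, pass-S 0
  after 2 — PE[0][1] acc=7, pass-E 7, pass-S 2
  after 2 — PE[1][0] acc=8, pass-E 8, pass-S 1
  after 2 — PE[1][1] acc=81, pass-E 81, pass-S 7
  after 3 — PE[0][1] acc=0, pass-E 0, pass-S 0
  after 3 — PE[1][0] acc=0, pass-E 0, pass-S 0
  after 3 — PE[1][1] acc=22, pass-E 22, pass-S 2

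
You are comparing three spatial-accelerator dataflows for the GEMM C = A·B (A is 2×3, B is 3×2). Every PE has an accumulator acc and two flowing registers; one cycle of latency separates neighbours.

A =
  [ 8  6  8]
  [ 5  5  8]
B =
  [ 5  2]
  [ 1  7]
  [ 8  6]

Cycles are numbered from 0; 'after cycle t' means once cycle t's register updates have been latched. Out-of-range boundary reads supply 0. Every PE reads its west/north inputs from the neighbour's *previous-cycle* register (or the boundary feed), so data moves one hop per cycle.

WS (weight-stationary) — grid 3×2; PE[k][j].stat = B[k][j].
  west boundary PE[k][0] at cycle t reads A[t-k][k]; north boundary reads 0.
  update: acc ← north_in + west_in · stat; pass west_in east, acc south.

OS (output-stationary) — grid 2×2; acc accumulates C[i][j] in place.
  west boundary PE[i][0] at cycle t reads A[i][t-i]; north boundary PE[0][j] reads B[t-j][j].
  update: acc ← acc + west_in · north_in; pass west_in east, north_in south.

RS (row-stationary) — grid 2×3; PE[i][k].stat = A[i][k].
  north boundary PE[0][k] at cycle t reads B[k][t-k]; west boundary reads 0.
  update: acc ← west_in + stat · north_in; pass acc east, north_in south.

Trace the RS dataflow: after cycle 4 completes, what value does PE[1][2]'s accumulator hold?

PE[1][2].acc = 93

RS (2×3). Following PE[1][2] plus its west/north inputs:
  c0 r0c2: 0 / 0 / 0
  c0 r1c1: 0 / 0 / 0
  c0 r1c2: 0 / 0 / 0
  c1 r0c2: 0 / 0 / 0
  c1 r1c1: 0 / 0 / 0
  c1 r1c2: 0 / 0 / 0
  c2 r0c2: 110 / 110 / 8
  c2 r1c1: 30 / 30 / 1
  c2 r1c2: 0 / 0 / 0
  c3 r0c2: 106 / 106 / 6
  c3 r1c1: 45 / 45 / 7
  c3 r1c2: 94 / 94 / 8
  c4 r0c2: 0 / 0 / 0
  c4 r1c1: 0 / 0 / 0
  c4 r1c2: 93 / 93 / 6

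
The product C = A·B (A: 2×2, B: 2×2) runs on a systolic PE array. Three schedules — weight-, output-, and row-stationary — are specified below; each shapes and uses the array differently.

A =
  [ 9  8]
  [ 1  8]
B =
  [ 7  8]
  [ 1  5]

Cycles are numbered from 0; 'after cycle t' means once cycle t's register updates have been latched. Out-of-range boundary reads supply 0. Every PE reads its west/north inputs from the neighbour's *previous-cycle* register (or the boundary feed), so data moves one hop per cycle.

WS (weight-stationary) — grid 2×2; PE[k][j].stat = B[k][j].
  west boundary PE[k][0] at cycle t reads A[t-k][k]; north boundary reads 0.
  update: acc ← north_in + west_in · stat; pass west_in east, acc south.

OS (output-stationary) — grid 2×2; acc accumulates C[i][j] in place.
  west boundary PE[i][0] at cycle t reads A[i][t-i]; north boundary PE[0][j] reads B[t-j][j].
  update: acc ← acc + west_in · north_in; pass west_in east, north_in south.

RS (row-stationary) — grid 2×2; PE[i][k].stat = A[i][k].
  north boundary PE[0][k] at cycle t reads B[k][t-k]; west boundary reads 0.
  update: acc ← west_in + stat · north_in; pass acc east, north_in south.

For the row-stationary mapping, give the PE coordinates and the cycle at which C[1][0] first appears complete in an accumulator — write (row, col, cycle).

(row, col, cycle) = (1, 1, 2)

RS: C[1][0] accumulates in PE[1][1]:
  [0] (1,1) acc=0 (h:0 v:0)
  [1] (1,1) acc=0 (h:0 v:0)
  [2] (1,1) acc=15 (h:15 v:1)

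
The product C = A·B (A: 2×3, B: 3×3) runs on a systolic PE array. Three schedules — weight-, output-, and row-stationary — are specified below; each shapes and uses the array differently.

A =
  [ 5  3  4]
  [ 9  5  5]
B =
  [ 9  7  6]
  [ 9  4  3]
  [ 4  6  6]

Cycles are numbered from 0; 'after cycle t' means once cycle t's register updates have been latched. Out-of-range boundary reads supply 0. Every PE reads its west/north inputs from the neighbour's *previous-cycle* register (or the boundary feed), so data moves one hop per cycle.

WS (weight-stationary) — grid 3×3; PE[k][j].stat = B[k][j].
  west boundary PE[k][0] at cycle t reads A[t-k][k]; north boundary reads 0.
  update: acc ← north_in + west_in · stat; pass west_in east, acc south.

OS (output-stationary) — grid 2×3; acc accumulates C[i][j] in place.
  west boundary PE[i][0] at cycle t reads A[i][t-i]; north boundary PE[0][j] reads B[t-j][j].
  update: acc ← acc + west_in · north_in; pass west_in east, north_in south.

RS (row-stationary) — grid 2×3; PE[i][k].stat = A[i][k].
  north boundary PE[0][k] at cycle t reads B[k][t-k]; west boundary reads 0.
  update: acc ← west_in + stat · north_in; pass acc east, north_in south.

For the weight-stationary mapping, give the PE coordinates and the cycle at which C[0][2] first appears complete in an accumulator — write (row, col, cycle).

(row, col, cycle) = (2, 2, 4)

WS: C[0][2] accumulates in PE[2][2]:
  after 0 — PE[2][2] acc=0, pass-E 0, pass-S 0
  after 1 — PE[2][2] acc=0, pass-E 0, pass-S 0
  after 2 — PE[2][2] acc=0, pass-E 0, pass-S 0
  after 3 — PE[2][2] acc=0, pass-E 0, pass-S 0
  after 4 — PE[2][2] acc=63, pass-E 4, pass-S 63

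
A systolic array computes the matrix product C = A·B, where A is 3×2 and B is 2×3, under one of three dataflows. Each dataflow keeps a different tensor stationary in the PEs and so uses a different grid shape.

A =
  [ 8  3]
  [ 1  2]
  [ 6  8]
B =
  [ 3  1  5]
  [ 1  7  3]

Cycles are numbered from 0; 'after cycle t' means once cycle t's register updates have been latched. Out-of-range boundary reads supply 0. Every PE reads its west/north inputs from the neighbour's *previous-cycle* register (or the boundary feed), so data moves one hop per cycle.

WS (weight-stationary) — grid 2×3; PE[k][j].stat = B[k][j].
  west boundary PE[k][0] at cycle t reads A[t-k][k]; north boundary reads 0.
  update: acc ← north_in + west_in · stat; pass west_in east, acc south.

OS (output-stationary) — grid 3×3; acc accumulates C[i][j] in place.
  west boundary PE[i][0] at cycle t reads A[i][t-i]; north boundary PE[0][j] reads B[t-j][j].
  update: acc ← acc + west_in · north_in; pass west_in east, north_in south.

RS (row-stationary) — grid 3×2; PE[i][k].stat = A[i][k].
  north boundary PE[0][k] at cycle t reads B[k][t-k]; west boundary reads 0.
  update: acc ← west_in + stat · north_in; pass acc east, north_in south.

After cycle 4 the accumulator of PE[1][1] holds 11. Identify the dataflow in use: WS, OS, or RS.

— WS: 2×3; PE[1][1] trace:
  0: (1,1).acc=0  regs=<0,0>
  1: (1,1).acc=0  regs=<0,0>
  2: (1,1).acc=29  regs=<3,29>
  3: (1,1).acc=15  regs=<2,15>
  4: (1,1).acc=62  regs=<8,62>
— OS: 3×3; PE[1][1] trace:
  0: (1,1).acc=0  regs=<0,0>
  1: (1,1).acc=0  regs=<0,0>
  2: (1,1).acc=1  regs=<1,1>
  3: (1,1).acc=15  regs=<2,7>
  4: (1,1).acc=15  regs=<0,0>
— RS: 3×2; PE[1][1] trace:
  0: (1,1).acc=0  regs=<0,0>
  1: (1,1).acc=0  regs=<0,0>
  2: (1,1).acc=5  regs=<5,1>
  3: (1,1).acc=15  regs=<15,7>
  4: (1,1).acc=11  regs=<11,3>

dataflow = RS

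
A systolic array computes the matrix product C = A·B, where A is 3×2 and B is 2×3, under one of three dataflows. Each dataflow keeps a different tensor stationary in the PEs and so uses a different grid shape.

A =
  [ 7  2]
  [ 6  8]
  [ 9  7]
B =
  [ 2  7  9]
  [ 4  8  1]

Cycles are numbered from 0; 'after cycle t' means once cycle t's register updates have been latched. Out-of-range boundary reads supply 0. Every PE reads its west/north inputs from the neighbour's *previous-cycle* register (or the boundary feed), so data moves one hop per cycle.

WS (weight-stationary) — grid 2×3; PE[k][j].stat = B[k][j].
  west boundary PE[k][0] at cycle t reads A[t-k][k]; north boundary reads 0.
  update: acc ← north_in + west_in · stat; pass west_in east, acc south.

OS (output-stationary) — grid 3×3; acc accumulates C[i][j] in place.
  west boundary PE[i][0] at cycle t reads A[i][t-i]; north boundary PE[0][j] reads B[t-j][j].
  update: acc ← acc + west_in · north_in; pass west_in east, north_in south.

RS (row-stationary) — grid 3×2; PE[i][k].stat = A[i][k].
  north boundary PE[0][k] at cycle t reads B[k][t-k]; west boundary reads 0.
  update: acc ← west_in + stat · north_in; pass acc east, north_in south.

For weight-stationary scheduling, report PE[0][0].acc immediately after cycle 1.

PE[0][0].acc = 12

WS (2×3). Following PE[0][0] plus its west/north inputs:
  cycle 0: PE[0][0] → acc 14, east 7, south 14
  cycle 1: PE[0][0] → acc 12, east 6, south 12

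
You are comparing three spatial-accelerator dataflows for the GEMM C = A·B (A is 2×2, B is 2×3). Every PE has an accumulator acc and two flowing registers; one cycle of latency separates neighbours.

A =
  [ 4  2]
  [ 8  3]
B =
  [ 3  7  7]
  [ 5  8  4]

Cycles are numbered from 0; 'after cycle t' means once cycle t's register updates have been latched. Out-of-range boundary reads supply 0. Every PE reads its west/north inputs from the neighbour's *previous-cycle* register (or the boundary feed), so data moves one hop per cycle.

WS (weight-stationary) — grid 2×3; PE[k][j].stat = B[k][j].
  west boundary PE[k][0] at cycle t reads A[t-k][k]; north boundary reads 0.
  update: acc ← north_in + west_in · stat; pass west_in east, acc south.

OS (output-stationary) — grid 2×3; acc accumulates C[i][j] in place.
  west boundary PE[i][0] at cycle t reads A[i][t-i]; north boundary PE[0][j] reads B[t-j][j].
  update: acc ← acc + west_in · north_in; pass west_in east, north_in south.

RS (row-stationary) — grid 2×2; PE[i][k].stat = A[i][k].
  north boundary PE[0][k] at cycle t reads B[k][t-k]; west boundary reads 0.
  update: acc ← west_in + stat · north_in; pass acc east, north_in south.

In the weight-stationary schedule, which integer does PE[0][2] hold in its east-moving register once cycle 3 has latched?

Tracing WS — 2×3 array, target PE[0][2]:
  0: (0,1).acc=0  regs=<0,0>
  0: (0,2).acc=0  regs=<0,0>
  1: (0,1).acc=28  regs=<4,28>
  1: (0,2).acc=0  regs=<0,0>
  2: (0,1).acc=56  regs=<8,56>
  2: (0,2).acc=28  regs=<4,28>
  3: (0,1).acc=0  regs=<0,0>
  3: (0,2).acc=56  regs=<8,56>

register = 8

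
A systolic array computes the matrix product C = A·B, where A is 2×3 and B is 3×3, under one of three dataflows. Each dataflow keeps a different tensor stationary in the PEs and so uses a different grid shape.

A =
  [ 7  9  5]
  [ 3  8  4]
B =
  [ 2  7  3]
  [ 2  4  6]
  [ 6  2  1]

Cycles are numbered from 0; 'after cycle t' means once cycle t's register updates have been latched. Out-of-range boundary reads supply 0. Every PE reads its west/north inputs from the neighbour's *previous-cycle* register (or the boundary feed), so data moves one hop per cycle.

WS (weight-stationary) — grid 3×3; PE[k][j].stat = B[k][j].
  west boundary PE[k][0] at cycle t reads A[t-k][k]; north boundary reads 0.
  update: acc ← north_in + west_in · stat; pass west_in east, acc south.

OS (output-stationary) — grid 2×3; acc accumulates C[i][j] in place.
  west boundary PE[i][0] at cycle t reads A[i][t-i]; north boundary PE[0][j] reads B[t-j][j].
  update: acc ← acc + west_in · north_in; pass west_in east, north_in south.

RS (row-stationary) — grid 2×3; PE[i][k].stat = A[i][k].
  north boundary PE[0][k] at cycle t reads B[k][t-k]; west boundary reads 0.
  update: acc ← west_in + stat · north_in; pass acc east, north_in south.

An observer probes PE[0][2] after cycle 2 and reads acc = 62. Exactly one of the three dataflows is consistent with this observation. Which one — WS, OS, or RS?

WS (3×3 grid), PE[0][2]:
  after 0 — PE[0][2] acc=0, pass-E 0, pass-S 0
  after 1 — PE[0][2] acc=0, pass-E 0, pass-S 0
  after 2 — PE[0][2] acc=21, pass-E 7, pass-S 21
OS (2×3 grid), PE[0][2]:
  after 0 — PE[0][2] acc=0, pass-E 0, pass-S 0
  after 1 — PE[0][2] acc=0, pass-E 0, pass-S 0
  after 2 — PE[0][2] acc=21, pass-E 7, pass-S 3
RS (2×3 grid), PE[0][2]:
  after 0 — PE[0][2] acc=0, pass-E 0, pass-S 0
  after 1 — PE[0][2] acc=0, pass-E 0, pass-S 0
  after 2 — PE[0][2] acc=62, pass-E 62, pass-S 6

dataflow = RS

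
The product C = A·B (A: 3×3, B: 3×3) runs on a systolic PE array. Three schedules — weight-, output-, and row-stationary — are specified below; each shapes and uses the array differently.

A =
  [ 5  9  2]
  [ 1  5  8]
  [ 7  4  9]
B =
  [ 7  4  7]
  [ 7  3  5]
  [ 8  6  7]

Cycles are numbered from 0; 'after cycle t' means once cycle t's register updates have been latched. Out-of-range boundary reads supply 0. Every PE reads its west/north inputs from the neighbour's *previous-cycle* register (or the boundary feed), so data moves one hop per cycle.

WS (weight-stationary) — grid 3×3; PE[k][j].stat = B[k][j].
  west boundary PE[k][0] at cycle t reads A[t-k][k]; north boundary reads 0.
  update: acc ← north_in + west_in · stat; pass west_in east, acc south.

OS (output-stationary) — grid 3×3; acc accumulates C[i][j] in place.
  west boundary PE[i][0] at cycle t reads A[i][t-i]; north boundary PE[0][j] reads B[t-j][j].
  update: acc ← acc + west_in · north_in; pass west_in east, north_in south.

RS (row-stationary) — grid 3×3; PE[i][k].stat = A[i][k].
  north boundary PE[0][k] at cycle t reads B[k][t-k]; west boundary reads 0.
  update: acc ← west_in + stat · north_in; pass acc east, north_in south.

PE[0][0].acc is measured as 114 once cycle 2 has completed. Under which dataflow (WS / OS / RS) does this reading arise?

dataflow = OS

Under WS (3×3), PE[0][0]:
  @0  [0,0]  acc 35  |  →5  ↓35
  @1  [0,0]  acc 7  |  →1  ↓7
  @2  [0,0]  acc 49  |  →7  ↓49
Under OS (3×3), PE[0][0]:
  @0  [0,0]  acc 35  |  →5  ↓7
  @1  [0,0]  acc 98  |  →9  ↓7
  @2  [0,0]  acc 114  |  →2  ↓8
Under RS (3×3), PE[0][0]:
  @0  [0,0]  acc 35  |  →35  ↓7
  @1  [0,0]  acc 20  |  →20  ↓4
  @2  [0,0]  acc 35  |  →35  ↓7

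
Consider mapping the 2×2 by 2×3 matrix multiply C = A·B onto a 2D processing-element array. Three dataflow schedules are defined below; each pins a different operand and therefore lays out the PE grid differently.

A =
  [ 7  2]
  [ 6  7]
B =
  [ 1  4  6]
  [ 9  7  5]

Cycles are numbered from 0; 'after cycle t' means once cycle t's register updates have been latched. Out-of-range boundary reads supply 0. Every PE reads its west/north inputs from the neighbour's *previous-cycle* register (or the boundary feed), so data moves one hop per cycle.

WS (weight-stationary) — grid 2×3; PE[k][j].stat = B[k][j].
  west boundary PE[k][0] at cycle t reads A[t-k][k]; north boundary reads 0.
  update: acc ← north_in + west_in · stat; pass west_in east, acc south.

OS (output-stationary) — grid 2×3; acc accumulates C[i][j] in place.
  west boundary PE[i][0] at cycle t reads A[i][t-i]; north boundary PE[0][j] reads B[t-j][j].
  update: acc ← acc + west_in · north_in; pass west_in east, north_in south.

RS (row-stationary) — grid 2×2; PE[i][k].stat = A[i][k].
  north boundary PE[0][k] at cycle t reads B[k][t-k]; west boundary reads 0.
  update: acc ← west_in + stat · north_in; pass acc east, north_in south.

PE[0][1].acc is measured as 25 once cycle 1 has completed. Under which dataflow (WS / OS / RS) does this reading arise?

Under WS (2×3), PE[0][1]:
  [0] (0,1) acc=0 (h:0 v:0)
  [1] (0,1) acc=28 (h:7 v:28)
Under OS (2×3), PE[0][1]:
  [0] (0,1) acc=0 (h:0 v:0)
  [1] (0,1) acc=28 (h:7 v:4)
Under RS (2×2), PE[0][1]:
  [0] (0,1) acc=0 (h:0 v:0)
  [1] (0,1) acc=25 (h:25 v:9)

dataflow = RS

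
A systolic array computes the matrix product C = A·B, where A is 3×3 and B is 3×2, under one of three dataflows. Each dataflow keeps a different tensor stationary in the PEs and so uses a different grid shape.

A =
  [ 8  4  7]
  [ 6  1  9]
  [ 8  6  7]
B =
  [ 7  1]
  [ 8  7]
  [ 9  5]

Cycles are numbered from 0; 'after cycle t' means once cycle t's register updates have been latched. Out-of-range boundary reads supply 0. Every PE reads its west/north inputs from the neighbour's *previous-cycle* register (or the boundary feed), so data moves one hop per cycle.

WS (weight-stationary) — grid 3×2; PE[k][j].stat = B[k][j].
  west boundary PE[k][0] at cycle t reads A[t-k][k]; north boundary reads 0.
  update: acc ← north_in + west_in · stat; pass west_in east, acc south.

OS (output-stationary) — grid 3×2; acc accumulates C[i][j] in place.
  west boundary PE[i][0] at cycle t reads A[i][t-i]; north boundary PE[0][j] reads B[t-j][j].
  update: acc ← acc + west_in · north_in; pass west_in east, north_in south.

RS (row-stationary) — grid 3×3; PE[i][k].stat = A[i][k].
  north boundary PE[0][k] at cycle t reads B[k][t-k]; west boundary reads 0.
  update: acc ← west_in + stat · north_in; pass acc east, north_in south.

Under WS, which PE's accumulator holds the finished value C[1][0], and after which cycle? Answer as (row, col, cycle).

Under WS, C[1][0] lands at PE[2][0]:
  t=0 PE[2][0]: acc=0 h=0 v=0
  t=1 PE[2][0]: acc=0 h=0 v=0
  t=2 PE[2][0]: acc=151 h=7 v=151
  t=3 PE[2][0]: acc=131 h=9 v=131

(row, col, cycle) = (2, 0, 3)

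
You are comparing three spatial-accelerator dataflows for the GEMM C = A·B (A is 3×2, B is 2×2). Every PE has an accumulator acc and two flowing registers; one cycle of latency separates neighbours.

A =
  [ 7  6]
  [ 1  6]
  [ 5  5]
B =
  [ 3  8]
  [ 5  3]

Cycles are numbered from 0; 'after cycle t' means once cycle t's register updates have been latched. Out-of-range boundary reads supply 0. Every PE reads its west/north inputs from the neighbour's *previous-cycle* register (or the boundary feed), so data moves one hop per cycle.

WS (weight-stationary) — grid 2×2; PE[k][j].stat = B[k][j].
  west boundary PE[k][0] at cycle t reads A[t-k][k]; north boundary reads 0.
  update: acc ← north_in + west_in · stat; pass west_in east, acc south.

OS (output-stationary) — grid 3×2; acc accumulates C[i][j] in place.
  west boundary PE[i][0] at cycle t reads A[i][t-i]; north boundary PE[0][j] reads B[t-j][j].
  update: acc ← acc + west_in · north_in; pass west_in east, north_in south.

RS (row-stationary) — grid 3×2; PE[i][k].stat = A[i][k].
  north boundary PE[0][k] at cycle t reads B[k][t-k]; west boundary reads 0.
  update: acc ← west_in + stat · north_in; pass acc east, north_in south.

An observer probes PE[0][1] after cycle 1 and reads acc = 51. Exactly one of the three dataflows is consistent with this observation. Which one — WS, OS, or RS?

dataflow = RS

— WS: 2×2; PE[0][1] trace:
  [0] (0,1) acc=0 (h:0 v:0)
  [1] (0,1) acc=56 (h:7 v:56)
— OS: 3×2; PE[0][1] trace:
  [0] (0,1) acc=0 (h:0 v:0)
  [1] (0,1) acc=56 (h:7 v:8)
— RS: 3×2; PE[0][1] trace:
  [0] (0,1) acc=0 (h:0 v:0)
  [1] (0,1) acc=51 (h:51 v:5)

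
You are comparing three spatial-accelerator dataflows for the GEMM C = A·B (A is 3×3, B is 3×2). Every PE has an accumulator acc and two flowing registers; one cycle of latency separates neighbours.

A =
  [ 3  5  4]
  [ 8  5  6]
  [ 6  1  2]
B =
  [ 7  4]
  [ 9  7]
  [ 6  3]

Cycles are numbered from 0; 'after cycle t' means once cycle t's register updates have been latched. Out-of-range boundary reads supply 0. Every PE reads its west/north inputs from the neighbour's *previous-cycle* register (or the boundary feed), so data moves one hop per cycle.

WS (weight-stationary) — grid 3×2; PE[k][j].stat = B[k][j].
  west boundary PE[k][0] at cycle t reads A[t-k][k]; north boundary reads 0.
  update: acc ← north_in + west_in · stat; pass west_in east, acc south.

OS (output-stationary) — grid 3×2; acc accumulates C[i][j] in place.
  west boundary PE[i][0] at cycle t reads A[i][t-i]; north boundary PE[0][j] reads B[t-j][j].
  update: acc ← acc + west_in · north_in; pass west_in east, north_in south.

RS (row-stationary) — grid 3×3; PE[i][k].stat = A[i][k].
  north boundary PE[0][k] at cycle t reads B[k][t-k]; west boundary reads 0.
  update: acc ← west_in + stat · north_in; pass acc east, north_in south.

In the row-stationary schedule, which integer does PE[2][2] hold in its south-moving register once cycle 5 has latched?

register = 3

RS (3×3). Following PE[2][2] plus its west/north inputs:
  c0 r1c2: 0 / 0 / 0
  c0 r2c1: 0 / 0 / 0
  c0 r2c2: 0 / 0 / 0
  c1 r1c2: 0 / 0 / 0
  c1 r2c1: 0 / 0 / 0
  c1 r2c2: 0 / 0 / 0
  c2 r1c2: 0 / 0 / 0
  c2 r2c1: 0 / 0 / 0
  c2 r2c2: 0 / 0 / 0
  c3 r1c2: 137 / 137 / 6
  c3 r2c1: 51 / 51 / 9
  c3 r2c2: 0 / 0 / 0
  c4 r1c2: 85 / 85 / 3
  c4 r2c1: 31 / 31 / 7
  c4 r2c2: 63 / 63 / 6
  c5 r1c2: 0 / 0 / 0
  c5 r2c1: 0 / 0 / 0
  c5 r2c2: 37 / 37 / 3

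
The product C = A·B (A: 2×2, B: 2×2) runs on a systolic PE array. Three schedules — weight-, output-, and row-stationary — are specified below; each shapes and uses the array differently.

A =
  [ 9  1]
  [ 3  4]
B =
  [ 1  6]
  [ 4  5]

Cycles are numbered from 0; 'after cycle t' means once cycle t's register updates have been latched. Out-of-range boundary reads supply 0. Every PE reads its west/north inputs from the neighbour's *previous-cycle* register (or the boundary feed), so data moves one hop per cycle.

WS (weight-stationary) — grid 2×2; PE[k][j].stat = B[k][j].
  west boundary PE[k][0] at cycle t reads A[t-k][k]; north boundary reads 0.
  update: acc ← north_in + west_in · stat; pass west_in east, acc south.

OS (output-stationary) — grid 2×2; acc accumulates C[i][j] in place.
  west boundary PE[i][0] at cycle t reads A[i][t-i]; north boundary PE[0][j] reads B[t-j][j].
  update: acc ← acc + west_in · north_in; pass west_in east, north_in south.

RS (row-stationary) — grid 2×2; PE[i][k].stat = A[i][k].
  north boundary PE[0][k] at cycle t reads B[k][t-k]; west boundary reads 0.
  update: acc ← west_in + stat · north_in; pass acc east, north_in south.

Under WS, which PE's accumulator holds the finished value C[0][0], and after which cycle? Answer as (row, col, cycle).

WS: C[0][0] accumulates in PE[1][0]:
  [0] (1,0) acc=0 (h:0 v:0)
  [1] (1,0) acc=13 (h:1 v:13)

(row, col, cycle) = (1, 0, 1)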